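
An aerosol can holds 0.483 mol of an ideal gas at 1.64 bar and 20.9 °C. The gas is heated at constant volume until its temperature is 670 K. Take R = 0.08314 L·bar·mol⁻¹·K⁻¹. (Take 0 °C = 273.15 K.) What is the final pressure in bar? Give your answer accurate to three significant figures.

Convert: T₁ = 294.0 K.
From PV = nRT: V₁ = nRT₁/P₁ = 7.200 L.
Isochoric, so P/T is constant: V₂ = V₁; P₂ = P₁·(T₂/T₁) = 3.737 bar.

P₂ ≈ 3.74 bar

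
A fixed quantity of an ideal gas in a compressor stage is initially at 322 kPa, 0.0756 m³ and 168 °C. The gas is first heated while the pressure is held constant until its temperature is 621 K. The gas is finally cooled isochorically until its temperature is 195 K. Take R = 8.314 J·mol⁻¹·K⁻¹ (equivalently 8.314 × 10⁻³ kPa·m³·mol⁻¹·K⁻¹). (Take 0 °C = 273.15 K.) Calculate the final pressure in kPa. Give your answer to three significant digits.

Convert: T₁ = 441.1 K.
Isobaric, so V/T is constant: P₂ = P₁; V₂ = V₁·(T₂/T₁) = 0.1064 m³.
V constant ⇒ P ∝ T: V₃ = V₂; P₃ = P₂·(T₃/T₂) = 101.1 kPa.

P₃ ≈ 101 kPa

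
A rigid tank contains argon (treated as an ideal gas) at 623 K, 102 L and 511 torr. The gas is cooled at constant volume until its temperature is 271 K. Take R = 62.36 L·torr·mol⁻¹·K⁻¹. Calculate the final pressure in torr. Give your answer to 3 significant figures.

V constant ⇒ P ∝ T: V₂ = V₁; P₂ = P₁·(T₂/T₁) = 222.3 torr.

P₂ ≈ 222 torr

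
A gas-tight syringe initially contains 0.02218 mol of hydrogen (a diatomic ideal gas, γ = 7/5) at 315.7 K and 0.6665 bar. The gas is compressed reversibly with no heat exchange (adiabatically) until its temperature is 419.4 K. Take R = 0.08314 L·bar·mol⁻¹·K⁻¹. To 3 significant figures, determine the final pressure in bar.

P₂ ≈ 1.80 bar

From PV = nRT: V₁ = nRT₁/P₁ = 0.8735 L.
Adiabatic (γ = 7/5), T V^(γ−1) and P V^γ constant: P₂ = P₁·(T₂/T₁)^(γ/(γ−1)) = 1.801 bar; V₂ = V₁·(T₁/T₂)^(1/(γ−1)) = 0.4294 L.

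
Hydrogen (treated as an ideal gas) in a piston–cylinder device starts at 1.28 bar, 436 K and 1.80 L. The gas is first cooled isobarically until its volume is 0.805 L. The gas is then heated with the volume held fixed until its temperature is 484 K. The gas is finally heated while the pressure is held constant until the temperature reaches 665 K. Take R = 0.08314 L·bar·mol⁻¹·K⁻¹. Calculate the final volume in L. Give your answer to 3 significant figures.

V₄ ≈ 1.11 L

P constant ⇒ V ∝ T: P₂ = P₁; T₂ = T₁·(V₂/V₁) = 195.0 K.
Isochoric, so P/T is constant: V₃ = V₂; P₃ = P₂·(T₃/T₂) = 3.177 bar.
P constant ⇒ V ∝ T: P₄ = P₃; V₄ = V₃·(T₄/T₃) = 1.106 L.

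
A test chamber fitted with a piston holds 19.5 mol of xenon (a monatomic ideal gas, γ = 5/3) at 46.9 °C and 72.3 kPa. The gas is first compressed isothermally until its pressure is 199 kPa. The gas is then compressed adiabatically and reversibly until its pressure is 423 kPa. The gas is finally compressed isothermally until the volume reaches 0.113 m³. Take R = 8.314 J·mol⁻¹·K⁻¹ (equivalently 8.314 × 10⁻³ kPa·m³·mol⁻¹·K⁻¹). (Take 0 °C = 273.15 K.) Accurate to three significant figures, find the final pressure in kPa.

Convert: T₁ = 320.0 K.
From PV = nRT: V₁ = nRT₁/P₁ = 0.7177 m³.
T constant ⇒ Boyle's law P V = const: T₂ = T₁; V₂ = V₁·(P₁/P₂) = 0.2607 m³.
Reversible adiabatic, γ = 5/3: T₃ = T₂·(P₃/P₂)^((γ−1)/γ) = 432.7 K; V₃ = V₂·(P₂/P₃)^(1/γ) = 0.1659 m³.
T constant ⇒ Boyle's law P V = const: T₄ = T₃; P₄ = P₃·(V₃/V₄) = 620.8 kPa.

P₄ ≈ 621 kPa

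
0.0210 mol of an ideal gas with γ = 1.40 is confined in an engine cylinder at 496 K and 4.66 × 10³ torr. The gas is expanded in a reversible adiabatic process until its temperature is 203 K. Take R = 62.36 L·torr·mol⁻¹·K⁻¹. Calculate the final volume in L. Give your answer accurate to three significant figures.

From PV = nRT: V₁ = nRT₁/P₁ = 0.1394 L.
Adiabatic (γ = 1.40), T V^(γ−1) and P V^γ constant: P₂ = P₁·(T₂/T₁)^(γ/(γ−1)) = 204.4 torr; V₂ = V₁·(T₁/T₂)^(1/(γ−1)) = 1.301 L.

V₂ ≈ 1.30 L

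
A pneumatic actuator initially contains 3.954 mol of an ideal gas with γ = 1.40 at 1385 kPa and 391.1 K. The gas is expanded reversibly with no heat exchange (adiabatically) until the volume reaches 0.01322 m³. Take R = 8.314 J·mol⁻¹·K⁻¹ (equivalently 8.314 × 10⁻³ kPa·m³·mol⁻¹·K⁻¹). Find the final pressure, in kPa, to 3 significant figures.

From PV = nRT: V₁ = nRT₁/P₁ = 0.009283 m³.
Reversible adiabatic, γ = 1.40: T₂ = T₁·(V₁/V₂)^(γ−1) = 339.5 K; P₂ = P₁·(V₁/V₂)^γ = 844.3 kPa.

P₂ ≈ 844 kPa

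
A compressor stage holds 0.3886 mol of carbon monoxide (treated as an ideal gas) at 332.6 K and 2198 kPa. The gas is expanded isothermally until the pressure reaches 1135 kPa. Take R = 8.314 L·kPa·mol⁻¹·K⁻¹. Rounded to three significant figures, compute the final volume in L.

V₂ ≈ 0.947 L

From PV = nRT: V₁ = nRT₁/P₁ = 0.4889 L.
T constant ⇒ Boyle's law P V = const: T₂ = T₁; V₂ = V₁·(P₁/P₂) = 0.9468 L.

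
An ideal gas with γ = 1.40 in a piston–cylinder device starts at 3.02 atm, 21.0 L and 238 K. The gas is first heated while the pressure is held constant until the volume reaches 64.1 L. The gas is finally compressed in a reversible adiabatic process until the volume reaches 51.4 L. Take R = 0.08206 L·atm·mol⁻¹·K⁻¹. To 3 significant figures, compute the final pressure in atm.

Isobaric, so V/T is constant: P₂ = P₁; T₂ = T₁·(V₂/V₁) = 726.5 K.
Reversible adiabatic, γ = 1.40: T₃ = T₂·(V₂/V₃)^(γ−1) = 793.5 K; P₃ = P₂·(V₂/V₃)^γ = 4.114 atm.

P₃ ≈ 4.11 atm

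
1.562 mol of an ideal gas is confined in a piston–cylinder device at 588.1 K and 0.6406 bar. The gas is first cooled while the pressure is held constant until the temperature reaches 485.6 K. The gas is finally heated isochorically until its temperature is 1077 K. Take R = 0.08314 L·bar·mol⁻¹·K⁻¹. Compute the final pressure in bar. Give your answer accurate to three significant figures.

From PV = nRT: V₁ = nRT₁/P₁ = 119.2 L.
P constant ⇒ V ∝ T: P₂ = P₁; V₂ = V₁·(T₂/T₁) = 98.44 L.
V constant ⇒ P ∝ T: V₃ = V₂; P₃ = P₂·(T₃/T₂) = 1.421 bar.

P₃ ≈ 1.42 bar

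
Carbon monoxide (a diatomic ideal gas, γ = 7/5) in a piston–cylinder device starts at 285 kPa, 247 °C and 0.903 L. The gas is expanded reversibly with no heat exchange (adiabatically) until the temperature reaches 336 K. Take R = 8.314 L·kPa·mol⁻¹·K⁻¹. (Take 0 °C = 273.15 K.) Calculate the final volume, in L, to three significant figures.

V₂ ≈ 2.69 L

Convert: T₁ = 520.1 K.
Reversible adiabatic, γ = 7/5: P₂ = P₁·(T₂/T₁)^(γ/(γ−1)) = 61.74 kPa; V₂ = V₁·(T₁/T₂)^(1/(γ−1)) = 2.693 L.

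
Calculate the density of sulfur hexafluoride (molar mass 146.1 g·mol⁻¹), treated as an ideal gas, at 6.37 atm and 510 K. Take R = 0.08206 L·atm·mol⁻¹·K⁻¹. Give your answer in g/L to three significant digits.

ρ = PM/(RT) = (6.37 × 146.1) / (0.08206 × 510.0)

ρ ≈ 22.2 g/L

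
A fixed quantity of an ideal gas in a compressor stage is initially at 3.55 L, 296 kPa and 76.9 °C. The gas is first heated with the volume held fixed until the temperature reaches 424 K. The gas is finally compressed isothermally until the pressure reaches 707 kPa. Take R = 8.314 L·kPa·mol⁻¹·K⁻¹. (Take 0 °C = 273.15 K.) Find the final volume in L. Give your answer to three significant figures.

Convert: T₁ = 350.0 K.
V constant ⇒ P ∝ T: V₂ = V₁; P₂ = P₁·(T₂/T₁) = 358.5 kPa.
Isothermal, so P V is constant: T₃ = T₂; V₃ = V₂·(P₂/P₃) = 1.800 L.

V₃ ≈ 1.80 L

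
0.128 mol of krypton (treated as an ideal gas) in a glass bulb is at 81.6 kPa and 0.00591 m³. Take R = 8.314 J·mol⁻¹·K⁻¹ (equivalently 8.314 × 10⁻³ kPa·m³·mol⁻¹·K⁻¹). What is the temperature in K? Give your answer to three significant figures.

T ≈ 453 K

PV = nRT ⇒ T = PV/(nR) = (81.6 × 0.00591) / (0.128 × 8.314 × 10⁻³)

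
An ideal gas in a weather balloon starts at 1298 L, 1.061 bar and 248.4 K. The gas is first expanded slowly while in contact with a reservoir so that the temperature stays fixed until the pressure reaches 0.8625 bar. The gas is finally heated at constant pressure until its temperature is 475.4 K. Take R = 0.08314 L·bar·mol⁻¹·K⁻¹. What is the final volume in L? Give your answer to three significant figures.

V₃ ≈ 3.06e+03 L

Isothermal, so P V is constant: T₂ = T₁; V₂ = V₁·(P₁/P₂) = 1597 L.
Isobaric, so V/T is constant: P₃ = P₂; V₃ = V₂·(T₃/T₂) = 3056 L.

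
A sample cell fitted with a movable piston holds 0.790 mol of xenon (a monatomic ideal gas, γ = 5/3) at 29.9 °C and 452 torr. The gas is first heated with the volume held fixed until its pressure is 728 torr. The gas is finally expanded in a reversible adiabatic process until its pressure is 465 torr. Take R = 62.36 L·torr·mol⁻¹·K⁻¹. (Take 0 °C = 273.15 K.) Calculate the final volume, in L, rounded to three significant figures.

V₃ ≈ 43.2 L

Convert: T₁ = 303.0 K.
From PV = nRT: V₁ = nRT₁/P₁ = 33.03 L.
Isochoric, so P/T is constant: V₂ = V₁; T₂ = T₁·(P₂/P₁) = 488.1 K.
Reversible adiabatic, γ = 5/3: T₃ = T₂·(P₃/P₂)^((γ−1)/γ) = 408.0 K; V₃ = V₂·(P₂/P₃)^(1/γ) = 43.22 L.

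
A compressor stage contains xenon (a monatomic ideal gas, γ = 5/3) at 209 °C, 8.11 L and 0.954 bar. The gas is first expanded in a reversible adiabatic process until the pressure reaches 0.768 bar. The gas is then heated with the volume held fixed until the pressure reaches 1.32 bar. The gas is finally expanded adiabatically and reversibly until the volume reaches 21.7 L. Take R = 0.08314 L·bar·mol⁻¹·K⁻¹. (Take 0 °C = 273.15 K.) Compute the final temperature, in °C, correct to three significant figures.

Convert: T₁ = 482.1 K.
Reversible adiabatic, γ = 5/3: T₂ = T₁·(P₂/P₁)^((γ−1)/γ) = 442.1 K; V₂ = V₁·(P₁/P₂)^(1/γ) = 9.237 L.
V constant ⇒ P ∝ T: V₃ = V₂; T₃ = T₂·(P₃/P₂) = 759.8 K.
Adiabatic (γ = 5/3), T V^(γ−1) and P V^γ constant: T₄ = T₃·(V₃/V₄)^(γ−1) = 430.0 K; P₄ = P₃·(V₃/V₄)^γ = 0.3180 bar.

T₄ ≈ 157 °C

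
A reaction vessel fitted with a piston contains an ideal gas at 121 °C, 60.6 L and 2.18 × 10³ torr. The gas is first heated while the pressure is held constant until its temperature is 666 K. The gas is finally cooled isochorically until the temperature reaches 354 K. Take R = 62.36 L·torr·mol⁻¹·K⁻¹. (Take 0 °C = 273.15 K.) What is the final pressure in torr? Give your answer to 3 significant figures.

P₃ ≈ 1.16e+03 torr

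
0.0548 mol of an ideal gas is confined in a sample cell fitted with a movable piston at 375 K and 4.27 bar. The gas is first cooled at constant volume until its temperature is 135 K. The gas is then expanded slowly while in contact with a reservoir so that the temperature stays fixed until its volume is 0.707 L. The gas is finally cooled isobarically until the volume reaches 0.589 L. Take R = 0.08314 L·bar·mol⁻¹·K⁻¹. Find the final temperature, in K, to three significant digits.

T₄ ≈ 112 K

From PV = nRT: V₁ = nRT₁/P₁ = 0.4001 L.
V constant ⇒ P ∝ T: V₂ = V₁; P₂ = P₁·(T₂/T₁) = 1.537 bar.
T constant ⇒ Boyle's law P V = const: T₃ = T₂; P₃ = P₂·(V₂/V₃) = 0.8700 bar.
Isobaric, so V/T is constant: P₄ = P₃; T₄ = T₃·(V₄/V₃) = 112.5 K.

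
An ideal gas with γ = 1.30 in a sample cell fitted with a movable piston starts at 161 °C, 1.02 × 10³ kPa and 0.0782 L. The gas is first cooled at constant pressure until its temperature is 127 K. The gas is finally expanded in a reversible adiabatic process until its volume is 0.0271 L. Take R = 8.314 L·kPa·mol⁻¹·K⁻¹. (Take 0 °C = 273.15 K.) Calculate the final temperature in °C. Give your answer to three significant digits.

T₃ ≈ -152 °C

Convert: T₁ = 434.1 K.
P constant ⇒ V ∝ T: P₂ = P₁; V₂ = V₁·(T₂/T₁) = 0.02288 L.
Reversible adiabatic, γ = 1.30: T₃ = T₂·(V₂/V₃)^(γ−1) = 120.7 K; P₃ = P₂·(V₂/V₃)^γ = 818.3 kPa.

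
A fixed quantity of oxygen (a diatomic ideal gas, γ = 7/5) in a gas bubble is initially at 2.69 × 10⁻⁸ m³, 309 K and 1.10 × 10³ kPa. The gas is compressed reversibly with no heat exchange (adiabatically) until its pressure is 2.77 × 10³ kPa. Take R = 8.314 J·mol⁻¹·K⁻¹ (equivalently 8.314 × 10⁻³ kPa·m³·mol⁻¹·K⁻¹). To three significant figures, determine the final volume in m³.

Reversible adiabatic, γ = 7/5: T₂ = T₁·(P₂/P₁)^((γ−1)/γ) = 402.3 K; V₂ = V₁·(P₁/P₂)^(1/γ) = 1.391e-08 m³.

V₂ ≈ 1.39e-08 m³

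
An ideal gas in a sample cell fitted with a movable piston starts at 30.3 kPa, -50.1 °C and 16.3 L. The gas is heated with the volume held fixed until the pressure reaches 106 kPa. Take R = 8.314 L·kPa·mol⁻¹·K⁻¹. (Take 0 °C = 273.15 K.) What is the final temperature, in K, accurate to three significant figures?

Convert: T₁ = 223.0 K.
V constant ⇒ P ∝ T: V₂ = V₁; T₂ = T₁·(P₂/P₁) = 780.3 K.

T₂ ≈ 780 K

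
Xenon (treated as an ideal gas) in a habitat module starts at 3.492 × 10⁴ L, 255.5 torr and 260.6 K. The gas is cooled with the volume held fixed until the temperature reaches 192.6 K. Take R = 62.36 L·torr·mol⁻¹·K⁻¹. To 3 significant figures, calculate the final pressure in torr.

P₂ ≈ 189 torr

Isochoric, so P/T is constant: V₂ = V₁; P₂ = P₁·(T₂/T₁) = 188.8 torr.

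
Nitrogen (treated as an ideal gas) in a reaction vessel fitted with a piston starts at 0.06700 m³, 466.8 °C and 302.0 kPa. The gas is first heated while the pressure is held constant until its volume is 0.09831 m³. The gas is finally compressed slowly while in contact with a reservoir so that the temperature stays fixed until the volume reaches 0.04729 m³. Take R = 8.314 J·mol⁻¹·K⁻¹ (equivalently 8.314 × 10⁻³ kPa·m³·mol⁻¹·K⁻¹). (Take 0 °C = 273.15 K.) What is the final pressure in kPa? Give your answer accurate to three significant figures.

Convert: T₁ = 740.0 K.
P constant ⇒ V ∝ T: P₂ = P₁; T₂ = T₁·(V₂/V₁) = 1086 K.
Isothermal, so P V is constant: T₃ = T₂; P₃ = P₂·(V₂/V₃) = 627.8 kPa.

P₃ ≈ 628 kPa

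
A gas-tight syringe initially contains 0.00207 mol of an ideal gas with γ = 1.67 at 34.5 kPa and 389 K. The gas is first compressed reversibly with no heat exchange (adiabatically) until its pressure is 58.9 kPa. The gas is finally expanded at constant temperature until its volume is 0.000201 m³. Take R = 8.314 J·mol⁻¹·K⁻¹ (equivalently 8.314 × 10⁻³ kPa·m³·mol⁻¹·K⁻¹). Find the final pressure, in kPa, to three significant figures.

P₃ ≈ 41.3 kPa

From PV = nRT: V₁ = nRT₁/P₁ = 0.0001940 m³.
Reversible adiabatic, γ = 1.67: T₂ = T₁·(P₂/P₁)^((γ−1)/γ) = 482.1 K; V₂ = V₁·(P₁/P₂)^(1/γ) = 0.0001409 m³.
T constant ⇒ Boyle's law P V = const: T₃ = T₂; P₃ = P₂·(V₂/V₃) = 41.28 kPa.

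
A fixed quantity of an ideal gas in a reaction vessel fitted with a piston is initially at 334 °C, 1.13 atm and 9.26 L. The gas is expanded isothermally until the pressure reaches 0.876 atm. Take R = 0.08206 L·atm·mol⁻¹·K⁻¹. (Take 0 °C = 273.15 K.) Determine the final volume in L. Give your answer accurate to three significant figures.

V₂ ≈ 11.9 L

Convert: T₁ = 607.1 K.
Isothermal, so P V is constant: T₂ = T₁; V₂ = V₁·(P₁/P₂) = 11.94 L.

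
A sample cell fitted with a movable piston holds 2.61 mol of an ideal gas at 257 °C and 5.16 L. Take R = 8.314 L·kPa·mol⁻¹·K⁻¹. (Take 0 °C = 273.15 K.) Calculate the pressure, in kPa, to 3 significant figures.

Convert: T = 530.15 K.
PV = nRT ⇒ P = nRT/V = (2.61 × 8.314 × 530.15) / 5.16

P ≈ 2.23e+03 kPa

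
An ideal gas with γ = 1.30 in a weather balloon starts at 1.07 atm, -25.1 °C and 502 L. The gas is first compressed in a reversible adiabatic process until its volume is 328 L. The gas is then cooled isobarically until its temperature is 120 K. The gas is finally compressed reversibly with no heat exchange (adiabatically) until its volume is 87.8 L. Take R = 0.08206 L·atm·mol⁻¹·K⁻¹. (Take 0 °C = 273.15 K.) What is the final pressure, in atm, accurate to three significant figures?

P₄ ≈ 3.40 atm

Convert: T₁ = 248.0 K.
Adiabatic (γ = 1.30), T V^(γ−1) and P V^γ constant: T₂ = T₁·(V₁/V₂)^(γ−1) = 281.8 K; P₂ = P₁·(V₁/V₂)^γ = 1.861 atm.
P constant ⇒ V ∝ T: P₃ = P₂; V₃ = V₂·(T₃/T₂) = 139.7 L.
Reversible adiabatic, γ = 1.30: T₄ = T₃·(V₃/V₄)^(γ−1) = 137.9 K; P₄ = P₃·(V₃/V₄)^γ = 3.402 atm.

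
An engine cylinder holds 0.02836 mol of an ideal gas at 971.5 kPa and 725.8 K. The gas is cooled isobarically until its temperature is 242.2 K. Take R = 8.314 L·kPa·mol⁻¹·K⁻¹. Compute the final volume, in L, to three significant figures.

V₂ ≈ 0.0588 L

From PV = nRT: V₁ = nRT₁/P₁ = 0.1762 L.
P constant ⇒ V ∝ T: P₂ = P₁; V₂ = V₁·(T₂/T₁) = 0.05878 L.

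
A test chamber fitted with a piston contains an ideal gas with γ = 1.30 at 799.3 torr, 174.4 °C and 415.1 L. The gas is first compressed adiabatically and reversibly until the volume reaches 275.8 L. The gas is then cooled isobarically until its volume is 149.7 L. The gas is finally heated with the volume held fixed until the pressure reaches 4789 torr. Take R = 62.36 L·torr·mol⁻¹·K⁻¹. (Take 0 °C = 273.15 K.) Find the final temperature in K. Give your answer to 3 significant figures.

Convert: T₁ = 447.5 K.
Adiabatic (γ = 1.30), T V^(γ−1) and P V^γ constant: T₂ = T₁·(V₁/V₂)^(γ−1) = 506.0 K; P₂ = P₁·(V₁/V₂)^γ = 1360 torr.
Isobaric, so V/T is constant: P₃ = P₂; T₃ = T₂·(V₃/V₂) = 274.6 K.
Isochoric, so P/T is constant: V₄ = V₃; T₄ = T₃·(P₄/P₃) = 967.0 K.

T₄ ≈ 967 K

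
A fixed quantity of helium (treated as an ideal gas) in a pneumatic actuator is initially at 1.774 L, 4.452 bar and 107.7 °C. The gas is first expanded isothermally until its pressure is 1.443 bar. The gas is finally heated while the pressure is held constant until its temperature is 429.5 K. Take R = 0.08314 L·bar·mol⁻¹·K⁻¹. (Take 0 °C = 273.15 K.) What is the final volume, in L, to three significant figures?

V₃ ≈ 6.17 L

Convert: T₁ = 380.8 K.
T constant ⇒ Boyle's law P V = const: T₂ = T₁; V₂ = V₁·(P₁/P₂) = 5.473 L.
Isobaric, so V/T is constant: P₃ = P₂; V₃ = V₂·(T₃/T₂) = 6.172 L.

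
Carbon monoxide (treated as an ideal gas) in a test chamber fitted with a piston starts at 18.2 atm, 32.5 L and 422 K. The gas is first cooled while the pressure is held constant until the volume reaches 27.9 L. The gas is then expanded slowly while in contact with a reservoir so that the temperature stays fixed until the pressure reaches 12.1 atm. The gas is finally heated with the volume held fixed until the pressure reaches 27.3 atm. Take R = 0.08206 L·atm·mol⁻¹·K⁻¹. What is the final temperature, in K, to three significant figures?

Isobaric, so V/T is constant: P₂ = P₁; T₂ = T₁·(V₂/V₁) = 362.3 K.
Isothermal, so P V is constant: T₃ = T₂; V₃ = V₂·(P₂/P₃) = 41.97 L.
V constant ⇒ P ∝ T: V₄ = V₃; T₄ = T₃·(P₄/P₃) = 817.4 K.

T₄ ≈ 817 K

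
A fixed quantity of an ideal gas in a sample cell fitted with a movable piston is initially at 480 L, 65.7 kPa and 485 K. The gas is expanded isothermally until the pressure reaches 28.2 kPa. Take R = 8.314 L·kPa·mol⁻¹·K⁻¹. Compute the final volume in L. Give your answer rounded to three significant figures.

V₂ ≈ 1.12e+03 L

T constant ⇒ Boyle's law P V = const: T₂ = T₁; V₂ = V₁·(P₁/P₂) = 1118 L.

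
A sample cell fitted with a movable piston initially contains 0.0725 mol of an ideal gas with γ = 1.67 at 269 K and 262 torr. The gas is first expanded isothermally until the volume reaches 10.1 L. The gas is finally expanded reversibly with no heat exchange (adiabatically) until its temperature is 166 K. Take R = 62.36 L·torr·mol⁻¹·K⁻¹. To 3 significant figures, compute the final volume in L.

V₃ ≈ 20.8 L

From PV = nRT: V₁ = nRT₁/P₁ = 4.642 L.
Isothermal, so P V is constant: T₂ = T₁; P₂ = P₁·(V₁/V₂) = 120.4 torr.
Adiabatic (γ = 1.67), T V^(γ−1) and P V^γ constant: P₃ = P₂·(T₃/T₂)^(γ/(γ−1)) = 36.15 torr; V₃ = V₂·(T₂/T₃)^(1/(γ−1)) = 20.76 L.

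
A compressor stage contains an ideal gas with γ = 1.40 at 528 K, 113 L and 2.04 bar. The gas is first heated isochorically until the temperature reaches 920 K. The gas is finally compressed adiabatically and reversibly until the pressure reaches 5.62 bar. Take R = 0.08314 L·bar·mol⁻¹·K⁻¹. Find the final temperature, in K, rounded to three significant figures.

T₃ ≈ 1.05e+03 K

Isochoric, so P/T is constant: V₂ = V₁; P₂ = P₁·(T₂/T₁) = 3.555 bar.
Reversible adiabatic, γ = 1.40: T₃ = T₂·(P₃/P₂)^((γ−1)/γ) = 1049 K; V₃ = V₂·(P₂/P₃)^(1/γ) = 81.46 L.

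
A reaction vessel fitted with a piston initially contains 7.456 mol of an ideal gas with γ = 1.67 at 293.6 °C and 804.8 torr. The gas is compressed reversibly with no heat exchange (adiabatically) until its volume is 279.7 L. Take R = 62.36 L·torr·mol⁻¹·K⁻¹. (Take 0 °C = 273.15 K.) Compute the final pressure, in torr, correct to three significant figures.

Convert: T₁ = 566.8 K.
From PV = nRT: V₁ = nRT₁/P₁ = 327.4 L.
Reversible adiabatic, γ = 1.67: T₂ = T₁·(V₁/V₂)^(γ−1) = 629.8 K; P₂ = P₁·(V₁/V₂)^γ = 1047 torr.

P₂ ≈ 1.05e+03 torr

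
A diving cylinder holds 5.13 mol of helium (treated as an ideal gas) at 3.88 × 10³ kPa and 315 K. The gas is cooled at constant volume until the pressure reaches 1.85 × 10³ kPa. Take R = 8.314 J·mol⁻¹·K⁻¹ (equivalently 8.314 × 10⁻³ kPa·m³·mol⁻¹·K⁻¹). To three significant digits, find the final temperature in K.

T₂ ≈ 150 K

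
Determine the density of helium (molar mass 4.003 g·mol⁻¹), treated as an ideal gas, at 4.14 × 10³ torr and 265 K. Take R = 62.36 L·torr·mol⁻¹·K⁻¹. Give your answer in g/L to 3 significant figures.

ρ ≈ 1.00 g/L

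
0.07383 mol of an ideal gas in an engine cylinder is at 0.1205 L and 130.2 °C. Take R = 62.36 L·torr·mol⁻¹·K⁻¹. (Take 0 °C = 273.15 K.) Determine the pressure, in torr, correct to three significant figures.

P ≈ 1.54e+04 torr

Convert: T = 403.35 K.
PV = nRT ⇒ P = nRT/V = (0.07383 × 62.36 × 403.35) / 0.1205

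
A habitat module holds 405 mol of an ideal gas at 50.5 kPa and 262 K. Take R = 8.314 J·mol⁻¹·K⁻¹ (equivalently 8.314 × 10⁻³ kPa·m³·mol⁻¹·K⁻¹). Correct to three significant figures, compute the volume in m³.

PV = nRT ⇒ V = nRT/P = (405 × 8.314 × 10⁻³ × 262) / 50.5

V ≈ 17.5 m³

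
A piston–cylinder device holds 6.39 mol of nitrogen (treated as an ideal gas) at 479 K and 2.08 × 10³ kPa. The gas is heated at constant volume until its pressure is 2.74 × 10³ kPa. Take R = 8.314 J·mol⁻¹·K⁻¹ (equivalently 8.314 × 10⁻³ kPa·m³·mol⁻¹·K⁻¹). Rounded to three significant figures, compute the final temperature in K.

From PV = nRT: V₁ = nRT₁/P₁ = 0.01223 m³.
V constant ⇒ P ∝ T: V₂ = V₁; T₂ = T₁·(P₂/P₁) = 631.0 K.

T₂ ≈ 631 K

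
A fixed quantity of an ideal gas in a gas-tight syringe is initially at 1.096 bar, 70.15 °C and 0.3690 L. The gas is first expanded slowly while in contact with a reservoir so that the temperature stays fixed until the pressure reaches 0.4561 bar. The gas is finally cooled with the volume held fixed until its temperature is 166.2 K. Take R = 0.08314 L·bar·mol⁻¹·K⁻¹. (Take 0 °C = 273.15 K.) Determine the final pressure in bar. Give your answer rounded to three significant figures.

P₃ ≈ 0.221 bar

Convert: T₁ = 343.3 K.
T constant ⇒ Boyle's law P V = const: T₂ = T₁; V₂ = V₁·(P₁/P₂) = 0.8867 L.
Isochoric, so P/T is constant: V₃ = V₂; P₃ = P₂·(T₃/T₂) = 0.2208 bar.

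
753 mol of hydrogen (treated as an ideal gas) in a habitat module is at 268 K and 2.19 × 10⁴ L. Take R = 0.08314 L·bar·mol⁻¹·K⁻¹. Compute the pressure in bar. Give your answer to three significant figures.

PV = nRT ⇒ P = nRT/V = (753 × 0.08314 × 268) / 2.19e+04

P ≈ 0.766 bar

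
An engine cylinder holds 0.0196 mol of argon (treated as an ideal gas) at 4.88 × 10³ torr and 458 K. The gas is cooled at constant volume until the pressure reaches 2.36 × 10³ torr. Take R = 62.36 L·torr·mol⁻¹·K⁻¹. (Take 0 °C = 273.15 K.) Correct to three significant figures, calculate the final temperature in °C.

From PV = nRT: V₁ = nRT₁/P₁ = 0.1147 L.
Isochoric, so P/T is constant: V₂ = V₁; T₂ = T₁·(P₂/P₁) = 221.5 K.

T₂ ≈ -51.7 °C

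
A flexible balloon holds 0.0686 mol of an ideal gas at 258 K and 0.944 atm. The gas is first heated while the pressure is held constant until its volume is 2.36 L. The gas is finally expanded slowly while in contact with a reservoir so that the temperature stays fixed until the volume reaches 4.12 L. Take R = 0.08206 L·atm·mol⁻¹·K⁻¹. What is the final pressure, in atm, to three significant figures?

P₃ ≈ 0.541 atm

From PV = nRT: V₁ = nRT₁/P₁ = 1.539 L.
Isobaric, so V/T is constant: P₂ = P₁; T₂ = T₁·(V₂/V₁) = 395.8 K.
T constant ⇒ Boyle's law P V = const: T₃ = T₂; P₃ = P₂·(V₂/V₃) = 0.5407 atm.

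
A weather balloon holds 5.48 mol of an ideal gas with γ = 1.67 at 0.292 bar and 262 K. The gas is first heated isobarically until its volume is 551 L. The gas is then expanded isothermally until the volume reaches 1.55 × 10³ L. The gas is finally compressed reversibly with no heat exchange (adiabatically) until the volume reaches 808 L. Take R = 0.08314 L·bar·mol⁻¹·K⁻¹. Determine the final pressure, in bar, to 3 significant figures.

P₄ ≈ 0.308 bar

From PV = nRT: V₁ = nRT₁/P₁ = 408.8 L.
Isobaric, so V/T is constant: P₂ = P₁; T₂ = T₁·(V₂/V₁) = 353.1 K.
Isothermal, so P V is constant: T₃ = T₂; P₃ = P₂·(V₂/V₃) = 0.1038 bar.
Reversible adiabatic, γ = 1.67: T₄ = T₃·(V₃/V₄)^(γ−1) = 546.4 K; P₄ = P₃·(V₃/V₄)^γ = 0.3081 bar.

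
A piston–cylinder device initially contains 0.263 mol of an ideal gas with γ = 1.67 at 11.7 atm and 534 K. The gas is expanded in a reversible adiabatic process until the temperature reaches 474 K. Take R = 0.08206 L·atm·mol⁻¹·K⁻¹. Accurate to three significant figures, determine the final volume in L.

V₂ ≈ 1.18 L

From PV = nRT: V₁ = nRT₁/P₁ = 0.9850 L.
Adiabatic (γ = 1.67), T V^(γ−1) and P V^γ constant: P₂ = P₁·(T₂/T₁)^(γ/(γ−1)) = 8.693 atm; V₂ = V₁·(T₁/T₂)^(1/(γ−1)) = 1.177 L.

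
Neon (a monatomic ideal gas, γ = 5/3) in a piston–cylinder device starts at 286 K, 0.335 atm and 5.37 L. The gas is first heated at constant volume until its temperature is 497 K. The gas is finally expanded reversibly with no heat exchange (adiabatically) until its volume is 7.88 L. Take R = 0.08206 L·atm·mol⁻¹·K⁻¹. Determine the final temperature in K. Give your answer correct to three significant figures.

Isochoric, so P/T is constant: V₂ = V₁; P₂ = P₁·(T₂/T₁) = 0.5822 atm.
Reversible adiabatic, γ = 5/3: T₃ = T₂·(V₂/V₃)^(γ−1) = 384.9 K; P₃ = P₂·(V₂/V₃)^γ = 0.3072 atm.

T₃ ≈ 385 K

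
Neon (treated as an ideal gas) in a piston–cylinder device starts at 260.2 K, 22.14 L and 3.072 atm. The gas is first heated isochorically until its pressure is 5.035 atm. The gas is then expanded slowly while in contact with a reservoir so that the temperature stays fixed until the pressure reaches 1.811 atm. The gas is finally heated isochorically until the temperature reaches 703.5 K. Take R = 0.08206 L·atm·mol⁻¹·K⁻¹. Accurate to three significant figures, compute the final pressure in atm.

Isochoric, so P/T is constant: V₂ = V₁; T₂ = T₁·(P₂/P₁) = 426.5 K.
Isothermal, so P V is constant: T₃ = T₂; V₃ = V₂·(P₂/P₃) = 61.55 L.
V constant ⇒ P ∝ T: V₄ = V₃; P₄ = P₃·(T₄/T₃) = 2.987 atm.

P₄ ≈ 2.99 atm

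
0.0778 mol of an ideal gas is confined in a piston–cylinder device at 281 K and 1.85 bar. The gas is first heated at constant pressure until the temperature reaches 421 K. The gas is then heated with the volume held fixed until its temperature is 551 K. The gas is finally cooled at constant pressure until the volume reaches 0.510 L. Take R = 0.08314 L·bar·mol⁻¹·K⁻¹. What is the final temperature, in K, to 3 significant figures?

T₄ ≈ 191 K

From PV = nRT: V₁ = nRT₁/P₁ = 0.9825 L.
Isobaric, so V/T is constant: P₂ = P₁; V₂ = V₁·(T₂/T₁) = 1.472 L.
Isochoric, so P/T is constant: V₃ = V₂; P₃ = P₂·(T₃/T₂) = 2.421 bar.
Isobaric, so V/T is constant: P₄ = P₃; T₄ = T₃·(V₄/V₃) = 190.9 K.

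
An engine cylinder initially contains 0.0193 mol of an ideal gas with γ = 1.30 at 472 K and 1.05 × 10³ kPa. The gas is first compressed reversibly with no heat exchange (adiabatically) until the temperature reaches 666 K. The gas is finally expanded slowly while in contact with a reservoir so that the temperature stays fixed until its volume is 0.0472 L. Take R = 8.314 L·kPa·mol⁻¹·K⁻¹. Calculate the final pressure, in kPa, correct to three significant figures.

P₃ ≈ 2.26e+03 kPa

From PV = nRT: V₁ = nRT₁/P₁ = 0.07213 L.
Adiabatic (γ = 1.30), T V^(γ−1) and P V^γ constant: P₂ = P₁·(T₂/T₁)^(γ/(γ−1)) = 4668 kPa; V₂ = V₁·(T₁/T₂)^(1/(γ−1)) = 0.02289 L.
Isothermal, so P V is constant: T₃ = T₂; P₃ = P₂·(V₂/V₃) = 2264 kPa.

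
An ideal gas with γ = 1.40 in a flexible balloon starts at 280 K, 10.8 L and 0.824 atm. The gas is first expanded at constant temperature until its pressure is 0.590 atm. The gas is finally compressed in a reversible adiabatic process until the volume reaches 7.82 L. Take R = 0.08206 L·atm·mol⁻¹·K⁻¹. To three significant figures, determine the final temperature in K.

T₃ ≈ 364 K

T constant ⇒ Boyle's law P V = const: T₂ = T₁; V₂ = V₁·(P₁/P₂) = 15.08 L.
Adiabatic (γ = 1.40), T V^(γ−1) and P V^γ constant: T₃ = T₂·(V₂/V₃)^(γ−1) = 364.1 K; P₃ = P₂·(V₂/V₃)^γ = 1.480 atm.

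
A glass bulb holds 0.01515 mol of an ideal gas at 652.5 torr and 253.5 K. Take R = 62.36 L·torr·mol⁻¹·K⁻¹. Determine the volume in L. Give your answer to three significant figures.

PV = nRT ⇒ V = nRT/P = (0.01515 × 62.36 × 253.5) / 652.5

V ≈ 0.367 L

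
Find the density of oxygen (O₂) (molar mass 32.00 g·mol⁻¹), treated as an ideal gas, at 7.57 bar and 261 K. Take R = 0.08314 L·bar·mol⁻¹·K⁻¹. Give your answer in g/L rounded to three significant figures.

ρ ≈ 11.2 g/L

ρ = PM/(RT) = (7.57 × 32.00) / (0.08314 × 261.0)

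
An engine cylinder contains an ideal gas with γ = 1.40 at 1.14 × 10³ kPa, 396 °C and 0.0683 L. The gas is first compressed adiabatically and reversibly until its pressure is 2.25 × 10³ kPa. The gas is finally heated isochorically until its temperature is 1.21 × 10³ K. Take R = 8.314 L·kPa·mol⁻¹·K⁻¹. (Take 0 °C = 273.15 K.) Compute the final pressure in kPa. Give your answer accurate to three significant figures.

P₃ ≈ 3.35e+03 kPa

Convert: T₁ = 669.1 K.
Adiabatic (γ = 1.40), T V^(γ−1) and P V^γ constant: T₂ = T₁·(P₂/P₁)^((γ−1)/γ) = 812.6 K; V₂ = V₁·(P₁/P₂)^(1/γ) = 0.04203 L.
V constant ⇒ P ∝ T: V₃ = V₂; P₃ = P₂·(T₃/T₂) = 3350 kPa.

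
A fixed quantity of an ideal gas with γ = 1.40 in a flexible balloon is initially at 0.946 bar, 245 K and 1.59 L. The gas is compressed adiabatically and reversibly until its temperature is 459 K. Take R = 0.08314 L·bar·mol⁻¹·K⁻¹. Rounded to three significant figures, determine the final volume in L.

V₂ ≈ 0.331 L

Reversible adiabatic, γ = 1.40: P₂ = P₁·(T₂/T₁)^(γ/(γ−1)) = 8.514 bar; V₂ = V₁·(T₁/T₂)^(1/(γ−1)) = 0.3310 L.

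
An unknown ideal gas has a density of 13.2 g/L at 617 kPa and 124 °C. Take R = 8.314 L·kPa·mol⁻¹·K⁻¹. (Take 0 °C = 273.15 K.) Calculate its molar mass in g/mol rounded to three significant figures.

M ≈ 70.6 g/mol

ρ = PM/(RT) ⇒ M = ρRT/P = (13.2 × 8.314 × 397.1) / 617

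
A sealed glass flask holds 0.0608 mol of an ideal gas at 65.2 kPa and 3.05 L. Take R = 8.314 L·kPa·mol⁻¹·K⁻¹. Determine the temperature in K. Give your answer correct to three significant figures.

PV = nRT ⇒ T = PV/(nR) = (65.2 × 3.05) / (0.0608 × 8.314)

T ≈ 393 K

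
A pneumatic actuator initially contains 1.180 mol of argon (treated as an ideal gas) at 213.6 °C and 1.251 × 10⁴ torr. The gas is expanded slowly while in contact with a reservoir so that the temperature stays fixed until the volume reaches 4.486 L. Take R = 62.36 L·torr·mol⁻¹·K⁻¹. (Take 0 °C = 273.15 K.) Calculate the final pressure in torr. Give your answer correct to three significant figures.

Convert: T₁ = 486.8 K.
From PV = nRT: V₁ = nRT₁/P₁ = 2.863 L.
Isothermal, so P V is constant: T₂ = T₁; P₂ = P₁·(V₁/V₂) = 7984 torr.

P₂ ≈ 7.98e+03 torr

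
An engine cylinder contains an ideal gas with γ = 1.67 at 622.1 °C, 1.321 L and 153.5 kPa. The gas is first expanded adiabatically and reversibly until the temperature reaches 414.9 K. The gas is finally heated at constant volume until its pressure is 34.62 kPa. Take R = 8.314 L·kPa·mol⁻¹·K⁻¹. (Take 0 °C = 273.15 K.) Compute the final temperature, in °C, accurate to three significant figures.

T₃ ≈ 363 °C

Convert: T₁ = 895.2 K.
Reversible adiabatic, γ = 1.67: P₂ = P₁·(T₂/T₁)^(γ/(γ−1)) = 22.57 kPa; V₂ = V₁·(T₁/T₂)^(1/(γ−1)) = 4.163 L.
V constant ⇒ P ∝ T: V₃ = V₂; T₃ = T₂·(P₃/P₂) = 636.3 K.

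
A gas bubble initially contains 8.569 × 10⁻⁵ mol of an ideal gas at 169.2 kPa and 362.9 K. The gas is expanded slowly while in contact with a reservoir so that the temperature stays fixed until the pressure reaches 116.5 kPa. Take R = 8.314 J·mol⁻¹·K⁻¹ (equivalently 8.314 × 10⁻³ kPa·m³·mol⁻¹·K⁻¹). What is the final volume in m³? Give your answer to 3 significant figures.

V₂ ≈ 2.22e-06 m³

From PV = nRT: V₁ = nRT₁/P₁ = 1.528e-06 m³.
Isothermal, so P V is constant: T₂ = T₁; V₂ = V₁·(P₁/P₂) = 2.219e-06 m³.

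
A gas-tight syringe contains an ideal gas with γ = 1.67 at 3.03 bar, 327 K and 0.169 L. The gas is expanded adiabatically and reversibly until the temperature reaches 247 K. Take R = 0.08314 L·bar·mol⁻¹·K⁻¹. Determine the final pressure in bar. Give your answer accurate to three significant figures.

Adiabatic (γ = 1.67), T V^(γ−1) and P V^γ constant: P₂ = P₁·(T₂/T₁)^(γ/(γ−1)) = 1.506 bar; V₂ = V₁·(T₁/T₂)^(1/(γ−1)) = 0.2569 L.

P₂ ≈ 1.51 bar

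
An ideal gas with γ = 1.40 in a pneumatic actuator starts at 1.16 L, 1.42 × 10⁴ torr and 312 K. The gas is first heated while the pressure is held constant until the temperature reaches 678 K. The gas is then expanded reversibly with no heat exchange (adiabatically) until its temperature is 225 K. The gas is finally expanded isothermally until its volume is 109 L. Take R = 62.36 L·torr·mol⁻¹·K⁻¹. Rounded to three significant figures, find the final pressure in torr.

Isobaric, so V/T is constant: P₂ = P₁; V₂ = V₁·(T₂/T₁) = 2.521 L.
Reversible adiabatic, γ = 1.40: P₃ = P₂·(T₃/T₂)^(γ/(γ−1)) = 299.0 torr; V₃ = V₂·(T₂/T₃)^(1/(γ−1)) = 39.73 L.
T constant ⇒ Boyle's law P V = const: T₄ = T₃; P₄ = P₃·(V₃/V₄) = 109.0 torr.

P₄ ≈ 109 torr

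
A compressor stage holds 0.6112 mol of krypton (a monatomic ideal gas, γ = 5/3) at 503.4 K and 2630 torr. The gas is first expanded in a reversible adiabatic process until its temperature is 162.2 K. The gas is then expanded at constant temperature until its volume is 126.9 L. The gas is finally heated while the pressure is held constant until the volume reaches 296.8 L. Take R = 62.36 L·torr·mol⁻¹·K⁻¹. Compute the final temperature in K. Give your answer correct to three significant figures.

T₄ ≈ 379 K

From PV = nRT: V₁ = nRT₁/P₁ = 7.295 L.
Reversible adiabatic, γ = 5/3: P₂ = P₁·(T₂/T₁)^(γ/(γ−1)) = 155.0 torr; V₂ = V₁·(T₁/T₂)^(1/(γ−1)) = 39.89 L.
T constant ⇒ Boyle's law P V = const: T₃ = T₂; P₃ = P₂·(V₂/V₃) = 48.72 torr.
P constant ⇒ V ∝ T: P₄ = P₃; T₄ = T₃·(V₄/V₃) = 379.4 K.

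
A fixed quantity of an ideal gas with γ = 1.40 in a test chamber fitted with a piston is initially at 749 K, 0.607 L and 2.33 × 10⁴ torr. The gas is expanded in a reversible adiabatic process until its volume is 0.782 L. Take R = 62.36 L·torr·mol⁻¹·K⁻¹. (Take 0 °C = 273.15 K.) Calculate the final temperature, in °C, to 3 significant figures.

Reversible adiabatic, γ = 1.40: T₂ = T₁·(V₁/V₂)^(γ−1) = 676.8 K; P₂ = P₁·(V₁/V₂)^γ = 1.634e+04 torr.

T₂ ≈ 404 °C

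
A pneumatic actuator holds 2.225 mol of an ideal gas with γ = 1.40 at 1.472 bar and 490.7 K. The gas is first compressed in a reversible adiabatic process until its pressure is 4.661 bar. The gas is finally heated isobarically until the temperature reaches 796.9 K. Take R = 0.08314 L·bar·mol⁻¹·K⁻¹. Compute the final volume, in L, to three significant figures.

From PV = nRT: V₁ = nRT₁/P₁ = 61.67 L.
Reversible adiabatic, γ = 1.40: T₂ = T₁·(P₂/P₁)^((γ−1)/γ) = 682.1 K; V₂ = V₁·(P₁/P₂)^(1/γ) = 27.07 L.
P constant ⇒ V ∝ T: P₃ = P₂; V₃ = V₂·(T₃/T₂) = 31.63 L.

V₃ ≈ 31.6 L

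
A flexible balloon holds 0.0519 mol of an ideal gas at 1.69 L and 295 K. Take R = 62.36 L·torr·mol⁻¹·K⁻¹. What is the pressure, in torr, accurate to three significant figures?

PV = nRT ⇒ P = nRT/V = (0.0519 × 62.36 × 295) / 1.69

P ≈ 565 torr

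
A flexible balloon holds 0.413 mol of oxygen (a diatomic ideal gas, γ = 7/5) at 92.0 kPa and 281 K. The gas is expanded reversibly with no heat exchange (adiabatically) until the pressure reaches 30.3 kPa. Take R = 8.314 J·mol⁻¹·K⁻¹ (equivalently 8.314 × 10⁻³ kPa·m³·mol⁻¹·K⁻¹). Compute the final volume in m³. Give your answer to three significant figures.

V₂ ≈ 0.0232 m³

From PV = nRT: V₁ = nRT₁/P₁ = 0.01049 m³.
Adiabatic (γ = 7/5), T V^(γ−1) and P V^γ constant: T₂ = T₁·(P₂/P₁)^((γ−1)/γ) = 204.6 K; V₂ = V₁·(P₁/P₂)^(1/γ) = 0.02319 m³.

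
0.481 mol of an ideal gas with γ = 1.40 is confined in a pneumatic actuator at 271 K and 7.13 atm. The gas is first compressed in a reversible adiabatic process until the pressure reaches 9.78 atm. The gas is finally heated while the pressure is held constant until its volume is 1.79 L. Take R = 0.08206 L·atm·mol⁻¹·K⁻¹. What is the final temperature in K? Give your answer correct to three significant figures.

From PV = nRT: V₁ = nRT₁/P₁ = 1.500 L.
Adiabatic (γ = 1.40), T V^(γ−1) and P V^γ constant: T₂ = T₁·(P₂/P₁)^((γ−1)/γ) = 296.6 K; V₂ = V₁·(P₁/P₂)^(1/γ) = 1.197 L.
P constant ⇒ V ∝ T: P₃ = P₂; T₃ = T₂·(V₃/V₂) = 443.5 K.

T₃ ≈ 444 K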